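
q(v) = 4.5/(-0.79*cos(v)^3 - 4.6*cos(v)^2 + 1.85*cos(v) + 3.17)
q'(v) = 4.5*(-2.37*sin(v)*cos(v)^2 - 9.2*sin(v)*cos(v) + 1.85*sin(v))/(-0.79*cos(v)^3 - 4.6*cos(v)^2 + 1.85*cos(v) + 3.17)^2 = (-10.665*cos(v)^2 - 41.4*cos(v) + 8.325)*sin(v)/(0.79*cos(v)^3 + 4.6*cos(v)^2 - 1.85*cos(v) - 3.17)^2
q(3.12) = -1.81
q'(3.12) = 0.14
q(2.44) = -7.83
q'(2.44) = 65.90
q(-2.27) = 15.82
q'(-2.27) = -288.95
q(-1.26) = 1.37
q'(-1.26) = 0.47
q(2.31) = 58.13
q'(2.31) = 3869.55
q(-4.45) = 1.88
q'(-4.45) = 3.09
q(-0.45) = 8.50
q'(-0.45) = 58.37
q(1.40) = 1.34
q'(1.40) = 0.09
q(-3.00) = -1.87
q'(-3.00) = -0.95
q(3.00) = -1.87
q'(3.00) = 0.95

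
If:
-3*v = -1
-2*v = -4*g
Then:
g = 1/6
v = 1/3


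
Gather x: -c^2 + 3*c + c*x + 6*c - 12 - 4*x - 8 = -c^2 + 9*c + x*(c - 4) - 20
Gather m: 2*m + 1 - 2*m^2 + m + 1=-2*m^2 + 3*m + 2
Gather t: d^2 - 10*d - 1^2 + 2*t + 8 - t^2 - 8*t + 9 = d^2 - 10*d - t^2 - 6*t + 16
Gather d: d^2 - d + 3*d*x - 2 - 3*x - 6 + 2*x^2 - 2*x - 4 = d^2 + d*(3*x - 1) + 2*x^2 - 5*x - 12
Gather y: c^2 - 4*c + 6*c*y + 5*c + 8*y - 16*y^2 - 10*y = c^2 + c - 16*y^2 + y*(6*c - 2)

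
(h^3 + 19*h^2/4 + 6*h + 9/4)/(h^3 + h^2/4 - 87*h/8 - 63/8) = 2*(h + 1)/(2*h - 7)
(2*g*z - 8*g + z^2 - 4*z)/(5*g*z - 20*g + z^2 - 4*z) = (2*g + z)/(5*g + z)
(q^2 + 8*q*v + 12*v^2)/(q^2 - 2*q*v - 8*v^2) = (q + 6*v)/(q - 4*v)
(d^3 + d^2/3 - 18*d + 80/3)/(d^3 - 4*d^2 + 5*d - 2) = (3*d^2 + 7*d - 40)/(3*(d^2 - 2*d + 1))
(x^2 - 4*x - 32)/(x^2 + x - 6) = (x^2 - 4*x - 32)/(x^2 + x - 6)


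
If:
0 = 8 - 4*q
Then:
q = 2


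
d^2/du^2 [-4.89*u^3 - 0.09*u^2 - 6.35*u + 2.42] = -29.34*u - 0.18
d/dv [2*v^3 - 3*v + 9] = 6*v^2 - 3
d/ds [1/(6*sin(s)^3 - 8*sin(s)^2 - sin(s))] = (-18*cos(s) + 16/tan(s) + cos(s)/sin(s)^2)/(6*sin(s)^2 - 8*sin(s) - 1)^2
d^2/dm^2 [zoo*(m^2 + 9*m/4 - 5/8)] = zoo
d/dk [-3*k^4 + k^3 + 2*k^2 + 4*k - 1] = -12*k^3 + 3*k^2 + 4*k + 4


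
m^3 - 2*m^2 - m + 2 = (m - 2)*(m - 1)*(m + 1)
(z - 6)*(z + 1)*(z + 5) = z^3 - 31*z - 30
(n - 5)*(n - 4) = n^2 - 9*n + 20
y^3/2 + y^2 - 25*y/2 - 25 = (y/2 + 1)*(y - 5)*(y + 5)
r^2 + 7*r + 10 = (r + 2)*(r + 5)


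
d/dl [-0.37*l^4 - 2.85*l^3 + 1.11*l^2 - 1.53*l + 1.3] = -1.48*l^3 - 8.55*l^2 + 2.22*l - 1.53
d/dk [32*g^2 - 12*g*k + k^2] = -12*g + 2*k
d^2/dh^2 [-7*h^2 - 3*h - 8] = -14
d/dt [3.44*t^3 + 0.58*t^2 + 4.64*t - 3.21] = 10.32*t^2 + 1.16*t + 4.64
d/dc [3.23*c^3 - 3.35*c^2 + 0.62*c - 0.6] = 9.69*c^2 - 6.7*c + 0.62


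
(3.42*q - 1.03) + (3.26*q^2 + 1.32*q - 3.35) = 3.26*q^2 + 4.74*q - 4.38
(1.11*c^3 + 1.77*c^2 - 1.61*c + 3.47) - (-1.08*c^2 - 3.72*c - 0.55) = 1.11*c^3 + 2.85*c^2 + 2.11*c + 4.02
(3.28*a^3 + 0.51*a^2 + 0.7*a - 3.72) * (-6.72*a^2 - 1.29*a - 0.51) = -22.0416*a^5 - 7.6584*a^4 - 7.0347*a^3 + 23.8353*a^2 + 4.4418*a + 1.8972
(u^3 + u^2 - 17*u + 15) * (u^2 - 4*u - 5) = u^5 - 3*u^4 - 26*u^3 + 78*u^2 + 25*u - 75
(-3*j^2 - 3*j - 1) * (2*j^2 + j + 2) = -6*j^4 - 9*j^3 - 11*j^2 - 7*j - 2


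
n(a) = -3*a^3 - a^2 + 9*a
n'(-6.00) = -303.00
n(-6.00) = 558.00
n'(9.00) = -738.00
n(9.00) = -2187.00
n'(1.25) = -7.56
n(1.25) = 3.83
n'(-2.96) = -63.93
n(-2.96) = 42.40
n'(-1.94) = -20.99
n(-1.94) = 0.68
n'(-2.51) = -42.68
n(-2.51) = 18.55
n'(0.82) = 1.31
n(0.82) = 5.05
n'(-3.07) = -69.68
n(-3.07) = 49.75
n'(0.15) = 8.50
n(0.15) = 1.32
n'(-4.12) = -135.53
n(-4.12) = 155.75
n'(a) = -9*a^2 - 2*a + 9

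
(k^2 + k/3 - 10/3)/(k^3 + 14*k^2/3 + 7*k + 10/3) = (3*k - 5)/(3*k^2 + 8*k + 5)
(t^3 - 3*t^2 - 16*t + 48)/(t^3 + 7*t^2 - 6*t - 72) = (t - 4)/(t + 6)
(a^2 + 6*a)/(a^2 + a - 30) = a/(a - 5)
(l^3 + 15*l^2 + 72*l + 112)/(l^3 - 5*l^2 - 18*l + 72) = (l^2 + 11*l + 28)/(l^2 - 9*l + 18)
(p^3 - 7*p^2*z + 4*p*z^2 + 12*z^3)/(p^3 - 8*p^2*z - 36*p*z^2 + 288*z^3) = (-p^2 + p*z + 2*z^2)/(-p^2 + 2*p*z + 48*z^2)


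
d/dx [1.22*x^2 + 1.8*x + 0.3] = 2.44*x + 1.8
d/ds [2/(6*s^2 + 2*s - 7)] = 4*(-6*s - 1)/(6*s^2 + 2*s - 7)^2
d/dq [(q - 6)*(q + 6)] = 2*q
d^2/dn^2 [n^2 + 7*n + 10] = 2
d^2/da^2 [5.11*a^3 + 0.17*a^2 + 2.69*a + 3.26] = 30.66*a + 0.34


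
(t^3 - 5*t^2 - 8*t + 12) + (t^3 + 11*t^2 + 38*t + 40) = 2*t^3 + 6*t^2 + 30*t + 52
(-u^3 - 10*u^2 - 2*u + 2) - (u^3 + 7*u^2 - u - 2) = -2*u^3 - 17*u^2 - u + 4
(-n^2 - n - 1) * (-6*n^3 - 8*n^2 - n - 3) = 6*n^5 + 14*n^4 + 15*n^3 + 12*n^2 + 4*n + 3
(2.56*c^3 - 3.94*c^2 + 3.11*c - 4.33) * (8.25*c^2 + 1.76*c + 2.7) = 21.12*c^5 - 27.9994*c^4 + 25.6351*c^3 - 40.8869*c^2 + 0.7762*c - 11.691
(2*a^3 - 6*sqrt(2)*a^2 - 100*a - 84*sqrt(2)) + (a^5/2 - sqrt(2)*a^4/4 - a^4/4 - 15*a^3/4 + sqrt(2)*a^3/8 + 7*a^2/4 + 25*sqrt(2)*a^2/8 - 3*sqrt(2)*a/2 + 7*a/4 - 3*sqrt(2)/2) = a^5/2 - sqrt(2)*a^4/4 - a^4/4 - 7*a^3/4 + sqrt(2)*a^3/8 - 23*sqrt(2)*a^2/8 + 7*a^2/4 - 393*a/4 - 3*sqrt(2)*a/2 - 171*sqrt(2)/2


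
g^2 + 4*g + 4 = (g + 2)^2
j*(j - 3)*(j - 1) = j^3 - 4*j^2 + 3*j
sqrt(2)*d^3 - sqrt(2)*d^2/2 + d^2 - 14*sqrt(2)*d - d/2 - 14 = (d - 4)*(d + 7/2)*(sqrt(2)*d + 1)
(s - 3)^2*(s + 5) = s^3 - s^2 - 21*s + 45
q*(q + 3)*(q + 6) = q^3 + 9*q^2 + 18*q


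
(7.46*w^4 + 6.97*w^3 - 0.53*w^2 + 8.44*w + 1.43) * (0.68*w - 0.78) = 5.0728*w^5 - 1.0792*w^4 - 5.797*w^3 + 6.1526*w^2 - 5.6108*w - 1.1154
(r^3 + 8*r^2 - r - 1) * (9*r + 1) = 9*r^4 + 73*r^3 - r^2 - 10*r - 1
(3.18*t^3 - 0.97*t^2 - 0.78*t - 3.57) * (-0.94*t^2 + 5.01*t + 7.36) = -2.9892*t^5 + 16.8436*t^4 + 19.2783*t^3 - 7.6912*t^2 - 23.6265*t - 26.2752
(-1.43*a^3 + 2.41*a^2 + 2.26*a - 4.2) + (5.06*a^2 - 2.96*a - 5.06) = -1.43*a^3 + 7.47*a^2 - 0.7*a - 9.26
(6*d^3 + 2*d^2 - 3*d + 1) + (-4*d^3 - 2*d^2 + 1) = 2*d^3 - 3*d + 2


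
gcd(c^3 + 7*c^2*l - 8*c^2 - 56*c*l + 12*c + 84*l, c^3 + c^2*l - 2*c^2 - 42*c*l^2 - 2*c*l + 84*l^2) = c^2 + 7*c*l - 2*c - 14*l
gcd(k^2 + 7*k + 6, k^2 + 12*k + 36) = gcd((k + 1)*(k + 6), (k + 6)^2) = k + 6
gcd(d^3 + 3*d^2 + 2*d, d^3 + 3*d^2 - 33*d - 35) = d + 1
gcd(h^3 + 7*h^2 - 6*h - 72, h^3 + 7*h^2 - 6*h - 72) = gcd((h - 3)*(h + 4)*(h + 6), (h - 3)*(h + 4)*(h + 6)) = h^3 + 7*h^2 - 6*h - 72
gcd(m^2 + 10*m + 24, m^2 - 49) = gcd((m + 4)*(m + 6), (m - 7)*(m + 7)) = 1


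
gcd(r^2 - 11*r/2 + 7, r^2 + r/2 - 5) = r - 2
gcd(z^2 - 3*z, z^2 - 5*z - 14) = 1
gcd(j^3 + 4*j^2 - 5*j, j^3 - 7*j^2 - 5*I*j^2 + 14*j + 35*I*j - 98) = 1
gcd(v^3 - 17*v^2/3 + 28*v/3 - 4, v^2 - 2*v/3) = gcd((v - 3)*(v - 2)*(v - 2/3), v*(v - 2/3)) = v - 2/3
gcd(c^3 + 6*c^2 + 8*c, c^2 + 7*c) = c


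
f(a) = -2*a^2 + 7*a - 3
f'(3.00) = -5.00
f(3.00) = 0.00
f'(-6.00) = 31.00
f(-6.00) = -117.00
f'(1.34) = 1.64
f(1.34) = 2.79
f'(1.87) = -0.48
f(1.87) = 3.10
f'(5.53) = -15.12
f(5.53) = -25.45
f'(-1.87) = 14.48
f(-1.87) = -23.08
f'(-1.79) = 14.16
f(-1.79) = -21.94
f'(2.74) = -3.96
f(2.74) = 1.16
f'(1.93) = -0.72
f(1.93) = 3.06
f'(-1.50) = 13.00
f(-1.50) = -18.00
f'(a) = 7 - 4*a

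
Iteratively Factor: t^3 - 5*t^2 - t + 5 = (t - 5)*(t^2 - 1) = (t - 5)*(t - 1)*(t + 1)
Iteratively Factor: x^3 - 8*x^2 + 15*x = (x - 5)*(x^2 - 3*x) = (x - 5)*(x - 3)*(x)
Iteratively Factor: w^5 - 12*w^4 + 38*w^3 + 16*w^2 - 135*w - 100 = (w - 5)*(w^4 - 7*w^3 + 3*w^2 + 31*w + 20) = (w - 5)^2*(w^3 - 2*w^2 - 7*w - 4) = (w - 5)^2*(w + 1)*(w^2 - 3*w - 4) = (w - 5)^2*(w + 1)^2*(w - 4)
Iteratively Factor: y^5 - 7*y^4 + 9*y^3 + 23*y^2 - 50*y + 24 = (y - 3)*(y^4 - 4*y^3 - 3*y^2 + 14*y - 8) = (y - 3)*(y + 2)*(y^3 - 6*y^2 + 9*y - 4) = (y - 3)*(y - 1)*(y + 2)*(y^2 - 5*y + 4) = (y - 3)*(y - 1)^2*(y + 2)*(y - 4)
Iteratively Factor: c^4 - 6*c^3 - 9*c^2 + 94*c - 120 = (c + 4)*(c^3 - 10*c^2 + 31*c - 30) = (c - 2)*(c + 4)*(c^2 - 8*c + 15) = (c - 5)*(c - 2)*(c + 4)*(c - 3)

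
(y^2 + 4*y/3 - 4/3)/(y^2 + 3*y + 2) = (y - 2/3)/(y + 1)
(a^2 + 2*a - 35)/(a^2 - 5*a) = (a + 7)/a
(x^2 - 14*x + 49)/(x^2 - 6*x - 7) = (x - 7)/(x + 1)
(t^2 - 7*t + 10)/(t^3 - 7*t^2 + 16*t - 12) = (t - 5)/(t^2 - 5*t + 6)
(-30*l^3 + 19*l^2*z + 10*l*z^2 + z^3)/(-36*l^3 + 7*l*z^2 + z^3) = (-5*l^2 + 4*l*z + z^2)/(-6*l^2 + l*z + z^2)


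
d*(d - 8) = d^2 - 8*d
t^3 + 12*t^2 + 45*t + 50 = (t + 2)*(t + 5)^2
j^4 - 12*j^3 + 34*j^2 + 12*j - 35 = (j - 7)*(j - 5)*(j - 1)*(j + 1)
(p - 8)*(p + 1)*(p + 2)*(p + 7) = p^4 + 2*p^3 - 57*p^2 - 170*p - 112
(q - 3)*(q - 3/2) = q^2 - 9*q/2 + 9/2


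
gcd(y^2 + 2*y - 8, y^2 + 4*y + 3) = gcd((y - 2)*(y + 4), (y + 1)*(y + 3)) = 1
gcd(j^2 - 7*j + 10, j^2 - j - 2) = j - 2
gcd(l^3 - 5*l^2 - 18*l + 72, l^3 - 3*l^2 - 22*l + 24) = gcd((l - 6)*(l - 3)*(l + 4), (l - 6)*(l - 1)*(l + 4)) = l^2 - 2*l - 24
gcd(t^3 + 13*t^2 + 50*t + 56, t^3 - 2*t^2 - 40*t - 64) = t^2 + 6*t + 8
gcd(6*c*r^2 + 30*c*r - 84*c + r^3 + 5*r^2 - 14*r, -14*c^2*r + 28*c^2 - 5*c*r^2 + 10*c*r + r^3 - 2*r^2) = r - 2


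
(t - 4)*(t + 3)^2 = t^3 + 2*t^2 - 15*t - 36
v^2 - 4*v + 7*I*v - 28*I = (v - 4)*(v + 7*I)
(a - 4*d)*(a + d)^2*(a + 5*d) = a^4 + 3*a^3*d - 17*a^2*d^2 - 39*a*d^3 - 20*d^4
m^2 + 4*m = m*(m + 4)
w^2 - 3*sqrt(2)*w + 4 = (w - 2*sqrt(2))*(w - sqrt(2))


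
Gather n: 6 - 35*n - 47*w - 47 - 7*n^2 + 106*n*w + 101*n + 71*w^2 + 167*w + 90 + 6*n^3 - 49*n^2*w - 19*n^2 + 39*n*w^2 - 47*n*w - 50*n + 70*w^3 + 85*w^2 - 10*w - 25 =6*n^3 + n^2*(-49*w - 26) + n*(39*w^2 + 59*w + 16) + 70*w^3 + 156*w^2 + 110*w + 24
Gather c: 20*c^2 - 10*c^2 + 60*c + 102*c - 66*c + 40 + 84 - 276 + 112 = 10*c^2 + 96*c - 40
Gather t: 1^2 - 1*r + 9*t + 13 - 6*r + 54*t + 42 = -7*r + 63*t + 56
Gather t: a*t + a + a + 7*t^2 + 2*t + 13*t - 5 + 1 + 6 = 2*a + 7*t^2 + t*(a + 15) + 2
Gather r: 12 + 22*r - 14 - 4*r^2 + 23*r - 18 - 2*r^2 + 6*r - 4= -6*r^2 + 51*r - 24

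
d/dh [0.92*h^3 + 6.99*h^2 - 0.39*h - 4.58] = 2.76*h^2 + 13.98*h - 0.39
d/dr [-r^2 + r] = 1 - 2*r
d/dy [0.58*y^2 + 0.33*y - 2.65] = 1.16*y + 0.33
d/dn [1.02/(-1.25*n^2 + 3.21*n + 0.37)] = (2.55*n - 3.2742)/(-1.25*n^2 + 3.21*n + 0.37)^2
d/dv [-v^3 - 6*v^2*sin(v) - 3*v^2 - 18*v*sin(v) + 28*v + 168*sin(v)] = -6*v^2*cos(v) - 3*v^2 - 12*v*sin(v) - 18*v*cos(v) - 6*v - 18*sin(v) + 168*cos(v) + 28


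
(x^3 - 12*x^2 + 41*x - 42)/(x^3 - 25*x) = (x^3 - 12*x^2 + 41*x - 42)/(x*(x^2 - 25))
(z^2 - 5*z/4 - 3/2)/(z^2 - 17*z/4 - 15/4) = (z - 2)/(z - 5)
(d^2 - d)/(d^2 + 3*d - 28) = d*(d - 1)/(d^2 + 3*d - 28)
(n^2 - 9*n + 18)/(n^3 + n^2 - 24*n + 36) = (n - 6)/(n^2 + 4*n - 12)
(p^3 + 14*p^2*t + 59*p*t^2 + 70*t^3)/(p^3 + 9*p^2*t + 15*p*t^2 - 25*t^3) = (p^2 + 9*p*t + 14*t^2)/(p^2 + 4*p*t - 5*t^2)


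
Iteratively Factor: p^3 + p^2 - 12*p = (p + 4)*(p^2 - 3*p) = (p - 3)*(p + 4)*(p)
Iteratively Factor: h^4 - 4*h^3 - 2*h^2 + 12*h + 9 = (h - 3)*(h^3 - h^2 - 5*h - 3) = (h - 3)*(h + 1)*(h^2 - 2*h - 3) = (h - 3)^2*(h + 1)*(h + 1)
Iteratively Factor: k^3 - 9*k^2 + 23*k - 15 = (k - 1)*(k^2 - 8*k + 15) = (k - 3)*(k - 1)*(k - 5)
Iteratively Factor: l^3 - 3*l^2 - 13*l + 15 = (l - 1)*(l^2 - 2*l - 15) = (l - 5)*(l - 1)*(l + 3)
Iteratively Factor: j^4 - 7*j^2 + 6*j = (j + 3)*(j^3 - 3*j^2 + 2*j) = (j - 2)*(j + 3)*(j^2 - j) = j*(j - 2)*(j + 3)*(j - 1)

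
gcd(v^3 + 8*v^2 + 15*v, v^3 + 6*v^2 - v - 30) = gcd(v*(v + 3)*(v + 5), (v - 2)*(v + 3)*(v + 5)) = v^2 + 8*v + 15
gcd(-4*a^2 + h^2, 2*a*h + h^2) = 2*a + h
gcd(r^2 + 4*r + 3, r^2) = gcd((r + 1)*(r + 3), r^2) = 1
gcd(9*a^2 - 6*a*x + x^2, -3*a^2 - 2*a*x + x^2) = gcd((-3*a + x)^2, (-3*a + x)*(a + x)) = -3*a + x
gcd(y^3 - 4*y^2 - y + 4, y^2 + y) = y + 1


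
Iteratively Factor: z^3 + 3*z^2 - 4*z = (z + 4)*(z^2 - z) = z*(z + 4)*(z - 1)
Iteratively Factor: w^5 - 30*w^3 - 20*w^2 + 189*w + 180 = (w + 3)*(w^4 - 3*w^3 - 21*w^2 + 43*w + 60) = (w - 3)*(w + 3)*(w^3 - 21*w - 20) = (w - 3)*(w + 3)*(w + 4)*(w^2 - 4*w - 5) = (w - 5)*(w - 3)*(w + 3)*(w + 4)*(w + 1)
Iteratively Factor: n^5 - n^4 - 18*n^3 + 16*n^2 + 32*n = (n)*(n^4 - n^3 - 18*n^2 + 16*n + 32) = n*(n - 4)*(n^3 + 3*n^2 - 6*n - 8) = n*(n - 4)*(n + 4)*(n^2 - n - 2) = n*(n - 4)*(n - 2)*(n + 4)*(n + 1)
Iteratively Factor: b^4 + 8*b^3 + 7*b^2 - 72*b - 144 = (b + 4)*(b^3 + 4*b^2 - 9*b - 36) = (b + 4)^2*(b^2 - 9) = (b - 3)*(b + 4)^2*(b + 3)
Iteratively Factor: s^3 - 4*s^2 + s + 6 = (s + 1)*(s^2 - 5*s + 6) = (s - 3)*(s + 1)*(s - 2)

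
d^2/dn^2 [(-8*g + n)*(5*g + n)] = 2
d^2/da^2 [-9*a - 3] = 0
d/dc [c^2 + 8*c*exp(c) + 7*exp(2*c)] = 8*c*exp(c) + 2*c + 14*exp(2*c) + 8*exp(c)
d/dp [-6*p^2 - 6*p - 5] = -12*p - 6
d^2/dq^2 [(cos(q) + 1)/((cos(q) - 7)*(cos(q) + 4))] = -(7*(cos(q)^2 - 1)^2 + cos(q)^5 + 157*cos(q)^3 + 45*cos(q)^2 + 550*cos(q) + 87)/((cos(q) - 7)^3*(cos(q) + 4)^3)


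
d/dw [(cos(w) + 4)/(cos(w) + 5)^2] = (cos(w) + 3)*sin(w)/(cos(w) + 5)^3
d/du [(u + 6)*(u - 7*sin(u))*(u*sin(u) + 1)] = (u + 6)*(u - 7*sin(u))*(u*cos(u) + sin(u)) - (u + 6)*(u*sin(u) + 1)*(7*cos(u) - 1) + (u - 7*sin(u))*(u*sin(u) + 1)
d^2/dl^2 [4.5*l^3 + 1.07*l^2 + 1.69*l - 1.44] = 27.0*l + 2.14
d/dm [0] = 0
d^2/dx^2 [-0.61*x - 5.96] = 0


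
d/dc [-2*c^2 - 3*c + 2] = -4*c - 3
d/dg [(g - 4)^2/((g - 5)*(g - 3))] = 2*(4 - g)/(g^4 - 16*g^3 + 94*g^2 - 240*g + 225)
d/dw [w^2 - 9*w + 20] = 2*w - 9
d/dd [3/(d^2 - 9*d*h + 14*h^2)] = 3*(-2*d + 9*h)/(d^2 - 9*d*h + 14*h^2)^2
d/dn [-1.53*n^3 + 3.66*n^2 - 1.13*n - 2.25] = -4.59*n^2 + 7.32*n - 1.13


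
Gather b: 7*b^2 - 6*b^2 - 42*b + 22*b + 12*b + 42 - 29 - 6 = b^2 - 8*b + 7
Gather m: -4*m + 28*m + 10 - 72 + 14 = 24*m - 48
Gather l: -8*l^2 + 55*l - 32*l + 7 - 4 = -8*l^2 + 23*l + 3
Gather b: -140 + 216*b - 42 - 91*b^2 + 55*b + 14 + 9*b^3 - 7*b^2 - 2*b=9*b^3 - 98*b^2 + 269*b - 168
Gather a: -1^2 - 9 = -10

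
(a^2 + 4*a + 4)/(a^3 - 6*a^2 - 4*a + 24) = (a + 2)/(a^2 - 8*a + 12)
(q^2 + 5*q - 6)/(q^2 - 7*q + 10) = (q^2 + 5*q - 6)/(q^2 - 7*q + 10)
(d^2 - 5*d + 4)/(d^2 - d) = (d - 4)/d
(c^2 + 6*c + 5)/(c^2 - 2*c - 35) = (c + 1)/(c - 7)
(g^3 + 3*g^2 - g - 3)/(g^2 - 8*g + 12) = (g^3 + 3*g^2 - g - 3)/(g^2 - 8*g + 12)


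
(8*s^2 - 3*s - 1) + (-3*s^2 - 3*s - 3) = 5*s^2 - 6*s - 4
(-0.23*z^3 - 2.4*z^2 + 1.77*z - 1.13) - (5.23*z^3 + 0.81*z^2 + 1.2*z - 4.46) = -5.46*z^3 - 3.21*z^2 + 0.57*z + 3.33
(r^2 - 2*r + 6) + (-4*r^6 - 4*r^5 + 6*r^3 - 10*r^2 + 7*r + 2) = -4*r^6 - 4*r^5 + 6*r^3 - 9*r^2 + 5*r + 8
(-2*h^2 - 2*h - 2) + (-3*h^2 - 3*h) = -5*h^2 - 5*h - 2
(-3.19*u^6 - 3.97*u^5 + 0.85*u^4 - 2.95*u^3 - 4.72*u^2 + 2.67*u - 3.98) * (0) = 0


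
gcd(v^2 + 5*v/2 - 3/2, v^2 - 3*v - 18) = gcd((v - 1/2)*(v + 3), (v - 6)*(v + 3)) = v + 3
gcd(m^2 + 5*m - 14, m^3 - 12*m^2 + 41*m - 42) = m - 2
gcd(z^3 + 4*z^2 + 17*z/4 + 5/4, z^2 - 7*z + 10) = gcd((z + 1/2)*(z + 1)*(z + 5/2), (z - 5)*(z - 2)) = 1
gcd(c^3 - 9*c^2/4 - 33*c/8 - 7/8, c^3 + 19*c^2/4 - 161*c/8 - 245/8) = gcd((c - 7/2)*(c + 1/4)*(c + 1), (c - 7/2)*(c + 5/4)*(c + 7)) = c - 7/2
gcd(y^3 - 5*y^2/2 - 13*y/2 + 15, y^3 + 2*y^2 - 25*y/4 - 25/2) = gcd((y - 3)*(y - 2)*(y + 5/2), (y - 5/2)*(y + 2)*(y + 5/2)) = y + 5/2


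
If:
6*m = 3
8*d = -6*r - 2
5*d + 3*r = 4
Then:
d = 5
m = 1/2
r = -7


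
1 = 1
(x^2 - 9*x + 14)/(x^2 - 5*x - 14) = (x - 2)/(x + 2)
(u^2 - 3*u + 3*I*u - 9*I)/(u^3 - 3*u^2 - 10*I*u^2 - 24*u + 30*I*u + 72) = (u + 3*I)/(u^2 - 10*I*u - 24)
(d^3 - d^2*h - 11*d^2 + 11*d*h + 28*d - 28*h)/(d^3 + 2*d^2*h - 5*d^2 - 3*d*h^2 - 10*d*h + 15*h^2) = (d^2 - 11*d + 28)/(d^2 + 3*d*h - 5*d - 15*h)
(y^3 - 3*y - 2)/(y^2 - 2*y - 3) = (y^2 - y - 2)/(y - 3)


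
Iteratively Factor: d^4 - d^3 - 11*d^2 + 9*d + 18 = (d - 3)*(d^3 + 2*d^2 - 5*d - 6) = (d - 3)*(d + 3)*(d^2 - d - 2) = (d - 3)*(d - 2)*(d + 3)*(d + 1)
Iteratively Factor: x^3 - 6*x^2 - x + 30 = (x - 3)*(x^2 - 3*x - 10) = (x - 3)*(x + 2)*(x - 5)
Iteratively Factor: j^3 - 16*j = (j)*(j^2 - 16) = j*(j - 4)*(j + 4)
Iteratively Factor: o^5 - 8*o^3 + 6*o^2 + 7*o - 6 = (o + 3)*(o^4 - 3*o^3 + o^2 + 3*o - 2) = (o - 2)*(o + 3)*(o^3 - o^2 - o + 1) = (o - 2)*(o + 1)*(o + 3)*(o^2 - 2*o + 1) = (o - 2)*(o - 1)*(o + 1)*(o + 3)*(o - 1)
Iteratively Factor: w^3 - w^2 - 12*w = (w)*(w^2 - w - 12) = w*(w + 3)*(w - 4)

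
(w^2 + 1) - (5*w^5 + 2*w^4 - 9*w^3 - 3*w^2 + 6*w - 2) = -5*w^5 - 2*w^4 + 9*w^3 + 4*w^2 - 6*w + 3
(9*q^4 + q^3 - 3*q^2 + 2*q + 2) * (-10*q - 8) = -90*q^5 - 82*q^4 + 22*q^3 + 4*q^2 - 36*q - 16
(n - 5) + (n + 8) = 2*n + 3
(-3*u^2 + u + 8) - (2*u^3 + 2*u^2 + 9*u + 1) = -2*u^3 - 5*u^2 - 8*u + 7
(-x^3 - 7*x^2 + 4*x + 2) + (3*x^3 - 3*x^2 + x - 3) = 2*x^3 - 10*x^2 + 5*x - 1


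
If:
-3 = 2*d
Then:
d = -3/2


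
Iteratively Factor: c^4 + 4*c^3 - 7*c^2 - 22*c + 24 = (c - 1)*(c^3 + 5*c^2 - 2*c - 24) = (c - 1)*(c + 3)*(c^2 + 2*c - 8) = (c - 1)*(c + 3)*(c + 4)*(c - 2)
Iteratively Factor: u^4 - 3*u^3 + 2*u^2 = (u - 2)*(u^3 - u^2) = u*(u - 2)*(u^2 - u) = u*(u - 2)*(u - 1)*(u)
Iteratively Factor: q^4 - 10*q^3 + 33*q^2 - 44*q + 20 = (q - 1)*(q^3 - 9*q^2 + 24*q - 20) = (q - 2)*(q - 1)*(q^2 - 7*q + 10) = (q - 5)*(q - 2)*(q - 1)*(q - 2)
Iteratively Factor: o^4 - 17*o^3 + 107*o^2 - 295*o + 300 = (o - 3)*(o^3 - 14*o^2 + 65*o - 100) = (o - 5)*(o - 3)*(o^2 - 9*o + 20) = (o - 5)^2*(o - 3)*(o - 4)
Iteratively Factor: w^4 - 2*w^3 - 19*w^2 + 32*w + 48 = (w + 1)*(w^3 - 3*w^2 - 16*w + 48) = (w + 1)*(w + 4)*(w^2 - 7*w + 12) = (w - 4)*(w + 1)*(w + 4)*(w - 3)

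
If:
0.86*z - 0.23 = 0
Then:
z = 0.27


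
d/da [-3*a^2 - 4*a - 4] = -6*a - 4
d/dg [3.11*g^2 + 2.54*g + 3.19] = 6.22*g + 2.54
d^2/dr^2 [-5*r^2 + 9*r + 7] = -10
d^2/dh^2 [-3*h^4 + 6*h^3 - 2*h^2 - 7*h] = -36*h^2 + 36*h - 4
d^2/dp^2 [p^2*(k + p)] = 2*k + 6*p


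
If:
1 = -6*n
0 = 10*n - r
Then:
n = -1/6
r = -5/3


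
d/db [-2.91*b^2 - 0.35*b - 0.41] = -5.82*b - 0.35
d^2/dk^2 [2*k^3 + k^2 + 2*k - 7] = 12*k + 2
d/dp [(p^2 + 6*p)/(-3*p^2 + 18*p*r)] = 2*(r + 1)/(p^2 - 12*p*r + 36*r^2)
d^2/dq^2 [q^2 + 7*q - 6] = 2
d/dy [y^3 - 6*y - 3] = 3*y^2 - 6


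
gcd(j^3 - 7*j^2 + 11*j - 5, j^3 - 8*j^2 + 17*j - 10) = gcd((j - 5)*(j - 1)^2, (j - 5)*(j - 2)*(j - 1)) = j^2 - 6*j + 5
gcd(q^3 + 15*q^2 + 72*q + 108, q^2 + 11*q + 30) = q + 6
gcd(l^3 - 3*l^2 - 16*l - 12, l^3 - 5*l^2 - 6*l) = l^2 - 5*l - 6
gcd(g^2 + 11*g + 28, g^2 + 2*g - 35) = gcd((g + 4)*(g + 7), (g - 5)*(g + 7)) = g + 7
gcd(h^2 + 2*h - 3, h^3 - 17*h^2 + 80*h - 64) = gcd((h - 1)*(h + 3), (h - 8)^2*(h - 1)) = h - 1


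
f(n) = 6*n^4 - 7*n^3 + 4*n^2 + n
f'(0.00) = 1.00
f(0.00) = 0.00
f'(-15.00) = -85844.00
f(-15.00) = 328260.00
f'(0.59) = 3.34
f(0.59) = 1.27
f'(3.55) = 838.48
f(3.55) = 693.73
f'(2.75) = 363.31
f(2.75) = 230.57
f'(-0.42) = -7.84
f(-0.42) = 0.99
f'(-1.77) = -212.04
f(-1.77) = 108.47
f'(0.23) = 2.02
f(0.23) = 0.37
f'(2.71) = 346.11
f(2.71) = 216.38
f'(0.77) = 5.67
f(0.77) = 2.06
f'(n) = 24*n^3 - 21*n^2 + 8*n + 1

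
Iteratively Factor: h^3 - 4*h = (h - 2)*(h^2 + 2*h) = (h - 2)*(h + 2)*(h)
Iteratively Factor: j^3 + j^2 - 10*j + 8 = (j + 4)*(j^2 - 3*j + 2) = (j - 1)*(j + 4)*(j - 2)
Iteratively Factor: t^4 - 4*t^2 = (t)*(t^3 - 4*t) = t*(t - 2)*(t^2 + 2*t) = t*(t - 2)*(t + 2)*(t)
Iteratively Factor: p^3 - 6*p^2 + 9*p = (p)*(p^2 - 6*p + 9) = p*(p - 3)*(p - 3)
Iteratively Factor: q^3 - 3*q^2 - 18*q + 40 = (q - 2)*(q^2 - q - 20) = (q - 2)*(q + 4)*(q - 5)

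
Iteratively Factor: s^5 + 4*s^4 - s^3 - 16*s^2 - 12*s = (s + 2)*(s^4 + 2*s^3 - 5*s^2 - 6*s) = (s - 2)*(s + 2)*(s^3 + 4*s^2 + 3*s) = (s - 2)*(s + 1)*(s + 2)*(s^2 + 3*s) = s*(s - 2)*(s + 1)*(s + 2)*(s + 3)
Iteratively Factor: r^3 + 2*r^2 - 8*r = (r)*(r^2 + 2*r - 8) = r*(r - 2)*(r + 4)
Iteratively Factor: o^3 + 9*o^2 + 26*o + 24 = (o + 4)*(o^2 + 5*o + 6) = (o + 3)*(o + 4)*(o + 2)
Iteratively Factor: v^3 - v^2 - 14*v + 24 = (v + 4)*(v^2 - 5*v + 6) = (v - 2)*(v + 4)*(v - 3)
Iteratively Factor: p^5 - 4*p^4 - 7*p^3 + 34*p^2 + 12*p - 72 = (p - 3)*(p^4 - p^3 - 10*p^2 + 4*p + 24) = (p - 3)*(p + 2)*(p^3 - 3*p^2 - 4*p + 12) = (p - 3)^2*(p + 2)*(p^2 - 4) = (p - 3)^2*(p - 2)*(p + 2)*(p + 2)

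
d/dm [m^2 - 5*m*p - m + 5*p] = 2*m - 5*p - 1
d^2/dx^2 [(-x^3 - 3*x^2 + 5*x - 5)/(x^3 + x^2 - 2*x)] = 2*(-2*x^6 + 9*x^5 - 33*x^4 - 35*x^3 + 15*x^2 + 30*x - 20)/(x^3*(x^6 + 3*x^5 - 3*x^4 - 11*x^3 + 6*x^2 + 12*x - 8))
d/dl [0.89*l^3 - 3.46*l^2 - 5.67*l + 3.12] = 2.67*l^2 - 6.92*l - 5.67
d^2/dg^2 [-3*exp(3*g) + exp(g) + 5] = -27*exp(3*g) + exp(g)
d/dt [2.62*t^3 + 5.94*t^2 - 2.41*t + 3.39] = 7.86*t^2 + 11.88*t - 2.41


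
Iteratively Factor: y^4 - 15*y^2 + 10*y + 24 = (y + 1)*(y^3 - y^2 - 14*y + 24) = (y + 1)*(y + 4)*(y^2 - 5*y + 6) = (y - 3)*(y + 1)*(y + 4)*(y - 2)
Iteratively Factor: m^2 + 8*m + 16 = (m + 4)*(m + 4)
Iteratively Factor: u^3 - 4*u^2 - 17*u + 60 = (u - 5)*(u^2 + u - 12) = (u - 5)*(u - 3)*(u + 4)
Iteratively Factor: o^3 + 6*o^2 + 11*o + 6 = (o + 1)*(o^2 + 5*o + 6) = (o + 1)*(o + 3)*(o + 2)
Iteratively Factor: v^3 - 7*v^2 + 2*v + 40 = (v - 4)*(v^2 - 3*v - 10) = (v - 5)*(v - 4)*(v + 2)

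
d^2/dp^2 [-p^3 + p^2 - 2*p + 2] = 2 - 6*p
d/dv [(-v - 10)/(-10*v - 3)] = -97/(10*v + 3)^2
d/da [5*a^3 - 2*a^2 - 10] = a*(15*a - 4)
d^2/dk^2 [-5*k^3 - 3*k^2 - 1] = -30*k - 6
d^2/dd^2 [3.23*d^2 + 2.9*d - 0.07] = 6.46000000000000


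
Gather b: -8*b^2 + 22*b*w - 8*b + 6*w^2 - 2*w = -8*b^2 + b*(22*w - 8) + 6*w^2 - 2*w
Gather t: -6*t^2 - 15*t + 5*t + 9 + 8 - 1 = -6*t^2 - 10*t + 16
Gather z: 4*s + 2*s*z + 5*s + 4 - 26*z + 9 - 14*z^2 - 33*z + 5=9*s - 14*z^2 + z*(2*s - 59) + 18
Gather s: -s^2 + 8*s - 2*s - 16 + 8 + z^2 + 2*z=-s^2 + 6*s + z^2 + 2*z - 8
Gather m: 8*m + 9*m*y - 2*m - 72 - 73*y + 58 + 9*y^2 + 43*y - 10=m*(9*y + 6) + 9*y^2 - 30*y - 24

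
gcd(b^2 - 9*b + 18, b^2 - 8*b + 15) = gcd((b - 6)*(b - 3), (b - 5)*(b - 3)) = b - 3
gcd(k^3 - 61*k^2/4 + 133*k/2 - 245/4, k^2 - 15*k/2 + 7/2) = k - 7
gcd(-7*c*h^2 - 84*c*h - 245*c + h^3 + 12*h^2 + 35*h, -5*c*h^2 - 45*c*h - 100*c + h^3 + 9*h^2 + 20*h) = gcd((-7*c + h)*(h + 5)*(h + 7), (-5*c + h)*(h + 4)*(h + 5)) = h + 5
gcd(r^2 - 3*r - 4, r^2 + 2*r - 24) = r - 4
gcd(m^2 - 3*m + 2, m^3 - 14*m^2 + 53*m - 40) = m - 1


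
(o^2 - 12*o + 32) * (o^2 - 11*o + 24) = o^4 - 23*o^3 + 188*o^2 - 640*o + 768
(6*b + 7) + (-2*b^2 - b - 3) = -2*b^2 + 5*b + 4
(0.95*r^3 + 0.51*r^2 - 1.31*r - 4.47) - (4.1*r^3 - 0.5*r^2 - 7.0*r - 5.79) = -3.15*r^3 + 1.01*r^2 + 5.69*r + 1.32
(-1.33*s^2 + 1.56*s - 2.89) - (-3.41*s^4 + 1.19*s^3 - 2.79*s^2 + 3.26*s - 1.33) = 3.41*s^4 - 1.19*s^3 + 1.46*s^2 - 1.7*s - 1.56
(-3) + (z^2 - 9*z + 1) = z^2 - 9*z - 2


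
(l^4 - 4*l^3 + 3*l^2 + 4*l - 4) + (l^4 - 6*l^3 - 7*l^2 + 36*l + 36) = 2*l^4 - 10*l^3 - 4*l^2 + 40*l + 32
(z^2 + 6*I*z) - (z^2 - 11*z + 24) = 11*z + 6*I*z - 24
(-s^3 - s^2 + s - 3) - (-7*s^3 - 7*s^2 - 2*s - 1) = 6*s^3 + 6*s^2 + 3*s - 2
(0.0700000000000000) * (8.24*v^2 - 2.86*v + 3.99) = 0.5768*v^2 - 0.2002*v + 0.2793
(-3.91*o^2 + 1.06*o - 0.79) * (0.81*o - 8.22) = -3.1671*o^3 + 32.9988*o^2 - 9.3531*o + 6.4938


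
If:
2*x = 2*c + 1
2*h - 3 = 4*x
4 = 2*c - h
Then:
No Solution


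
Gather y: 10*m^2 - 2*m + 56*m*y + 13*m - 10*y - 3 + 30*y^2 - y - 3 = 10*m^2 + 11*m + 30*y^2 + y*(56*m - 11) - 6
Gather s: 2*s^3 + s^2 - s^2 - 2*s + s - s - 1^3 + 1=2*s^3 - 2*s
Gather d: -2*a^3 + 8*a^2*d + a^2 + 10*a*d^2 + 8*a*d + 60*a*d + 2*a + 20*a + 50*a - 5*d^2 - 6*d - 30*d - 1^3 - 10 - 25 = -2*a^3 + a^2 + 72*a + d^2*(10*a - 5) + d*(8*a^2 + 68*a - 36) - 36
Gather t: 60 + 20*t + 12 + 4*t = 24*t + 72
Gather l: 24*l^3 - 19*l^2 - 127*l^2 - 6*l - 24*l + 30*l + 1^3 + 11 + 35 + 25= 24*l^3 - 146*l^2 + 72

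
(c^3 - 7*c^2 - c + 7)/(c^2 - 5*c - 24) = (-c^3 + 7*c^2 + c - 7)/(-c^2 + 5*c + 24)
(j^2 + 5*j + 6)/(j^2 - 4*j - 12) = (j + 3)/(j - 6)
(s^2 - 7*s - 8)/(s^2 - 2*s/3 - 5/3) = 3*(s - 8)/(3*s - 5)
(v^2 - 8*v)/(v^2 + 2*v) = (v - 8)/(v + 2)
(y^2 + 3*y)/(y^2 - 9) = y/(y - 3)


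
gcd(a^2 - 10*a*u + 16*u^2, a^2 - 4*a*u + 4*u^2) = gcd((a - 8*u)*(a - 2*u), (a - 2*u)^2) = -a + 2*u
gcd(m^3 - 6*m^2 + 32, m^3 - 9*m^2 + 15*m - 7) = 1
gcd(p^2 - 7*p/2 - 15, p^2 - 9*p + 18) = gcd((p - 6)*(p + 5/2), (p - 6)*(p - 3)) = p - 6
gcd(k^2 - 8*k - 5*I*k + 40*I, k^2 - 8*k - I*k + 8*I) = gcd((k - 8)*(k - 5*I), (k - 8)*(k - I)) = k - 8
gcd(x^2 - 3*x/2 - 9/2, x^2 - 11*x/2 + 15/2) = x - 3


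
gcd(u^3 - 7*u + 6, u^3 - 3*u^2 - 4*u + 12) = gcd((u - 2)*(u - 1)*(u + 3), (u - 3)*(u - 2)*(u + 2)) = u - 2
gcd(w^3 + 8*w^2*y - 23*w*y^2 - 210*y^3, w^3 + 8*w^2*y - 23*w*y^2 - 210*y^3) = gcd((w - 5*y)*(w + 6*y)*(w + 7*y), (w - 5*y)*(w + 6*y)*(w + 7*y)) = -w^3 - 8*w^2*y + 23*w*y^2 + 210*y^3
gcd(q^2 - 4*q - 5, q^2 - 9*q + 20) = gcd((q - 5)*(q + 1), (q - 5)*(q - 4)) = q - 5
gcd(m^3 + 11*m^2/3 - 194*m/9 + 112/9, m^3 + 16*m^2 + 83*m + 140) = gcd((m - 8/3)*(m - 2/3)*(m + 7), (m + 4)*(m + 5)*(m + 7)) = m + 7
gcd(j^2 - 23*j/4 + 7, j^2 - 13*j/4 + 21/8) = j - 7/4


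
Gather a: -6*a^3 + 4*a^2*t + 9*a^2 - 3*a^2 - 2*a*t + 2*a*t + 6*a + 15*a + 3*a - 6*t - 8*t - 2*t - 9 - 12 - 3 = -6*a^3 + a^2*(4*t + 6) + 24*a - 16*t - 24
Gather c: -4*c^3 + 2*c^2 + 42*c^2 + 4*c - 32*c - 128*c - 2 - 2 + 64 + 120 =-4*c^3 + 44*c^2 - 156*c + 180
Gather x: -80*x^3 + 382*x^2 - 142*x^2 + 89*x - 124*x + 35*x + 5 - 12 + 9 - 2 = -80*x^3 + 240*x^2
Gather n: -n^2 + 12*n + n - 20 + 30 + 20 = -n^2 + 13*n + 30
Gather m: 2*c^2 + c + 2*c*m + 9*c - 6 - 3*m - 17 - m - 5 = 2*c^2 + 10*c + m*(2*c - 4) - 28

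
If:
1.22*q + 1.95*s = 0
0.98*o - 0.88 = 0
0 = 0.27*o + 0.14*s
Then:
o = 0.90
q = 2.77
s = -1.73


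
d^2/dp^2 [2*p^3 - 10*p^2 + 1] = 12*p - 20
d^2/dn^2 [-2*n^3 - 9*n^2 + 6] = -12*n - 18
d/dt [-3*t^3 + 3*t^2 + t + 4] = -9*t^2 + 6*t + 1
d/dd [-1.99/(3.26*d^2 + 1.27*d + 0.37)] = (12.9748*d + 2.5273)/(3.26*d^2 + 1.27*d + 0.37)^2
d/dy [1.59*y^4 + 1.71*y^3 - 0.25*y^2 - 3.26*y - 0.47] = 6.36*y^3 + 5.13*y^2 - 0.5*y - 3.26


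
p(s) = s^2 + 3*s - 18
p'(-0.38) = 2.24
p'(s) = 2*s + 3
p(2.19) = -6.63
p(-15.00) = 162.00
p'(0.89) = 4.78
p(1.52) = -11.13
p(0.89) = -14.54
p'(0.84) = 4.68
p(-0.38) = -19.00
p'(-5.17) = -7.34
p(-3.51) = -16.21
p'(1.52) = 6.04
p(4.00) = 10.00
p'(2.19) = 7.38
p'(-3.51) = -4.02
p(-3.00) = -18.00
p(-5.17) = -6.78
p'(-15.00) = -27.00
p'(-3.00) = -3.00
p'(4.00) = 11.00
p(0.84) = -14.77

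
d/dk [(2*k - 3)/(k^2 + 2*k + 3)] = 2*(-k^2 + 3*k + 6)/(k^4 + 4*k^3 + 10*k^2 + 12*k + 9)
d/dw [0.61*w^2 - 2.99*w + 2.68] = 1.22*w - 2.99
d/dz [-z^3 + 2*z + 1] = 2 - 3*z^2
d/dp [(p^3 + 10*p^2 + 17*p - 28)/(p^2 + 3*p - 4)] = 1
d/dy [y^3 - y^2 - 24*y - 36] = 3*y^2 - 2*y - 24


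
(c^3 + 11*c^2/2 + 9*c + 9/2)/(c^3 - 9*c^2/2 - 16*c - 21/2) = (c + 3)/(c - 7)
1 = 1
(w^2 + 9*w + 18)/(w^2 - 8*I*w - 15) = (w^2 + 9*w + 18)/(w^2 - 8*I*w - 15)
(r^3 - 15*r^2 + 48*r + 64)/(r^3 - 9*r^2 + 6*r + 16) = (r - 8)/(r - 2)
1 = 1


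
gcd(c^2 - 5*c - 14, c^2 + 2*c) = c + 2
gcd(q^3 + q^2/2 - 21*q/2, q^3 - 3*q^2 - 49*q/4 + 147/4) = q^2 + q/2 - 21/2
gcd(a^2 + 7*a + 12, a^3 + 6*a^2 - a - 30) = a + 3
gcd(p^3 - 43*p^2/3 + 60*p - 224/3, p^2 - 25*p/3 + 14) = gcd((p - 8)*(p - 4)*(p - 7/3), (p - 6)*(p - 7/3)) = p - 7/3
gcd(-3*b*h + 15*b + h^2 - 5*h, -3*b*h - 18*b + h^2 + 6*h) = 3*b - h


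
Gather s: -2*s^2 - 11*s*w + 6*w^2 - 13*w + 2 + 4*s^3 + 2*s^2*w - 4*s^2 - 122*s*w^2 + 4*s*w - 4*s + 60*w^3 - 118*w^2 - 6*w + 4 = 4*s^3 + s^2*(2*w - 6) + s*(-122*w^2 - 7*w - 4) + 60*w^3 - 112*w^2 - 19*w + 6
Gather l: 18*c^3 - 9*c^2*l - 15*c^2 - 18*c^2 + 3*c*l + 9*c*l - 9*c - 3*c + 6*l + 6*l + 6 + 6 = 18*c^3 - 33*c^2 - 12*c + l*(-9*c^2 + 12*c + 12) + 12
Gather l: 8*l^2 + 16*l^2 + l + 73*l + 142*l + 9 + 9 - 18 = 24*l^2 + 216*l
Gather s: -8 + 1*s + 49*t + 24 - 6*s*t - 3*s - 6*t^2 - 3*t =s*(-6*t - 2) - 6*t^2 + 46*t + 16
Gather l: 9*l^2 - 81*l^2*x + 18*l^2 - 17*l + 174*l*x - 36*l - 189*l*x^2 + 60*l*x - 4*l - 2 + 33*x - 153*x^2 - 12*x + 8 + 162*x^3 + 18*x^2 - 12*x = l^2*(27 - 81*x) + l*(-189*x^2 + 234*x - 57) + 162*x^3 - 135*x^2 + 9*x + 6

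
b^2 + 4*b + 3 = (b + 1)*(b + 3)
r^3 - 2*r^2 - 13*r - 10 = (r - 5)*(r + 1)*(r + 2)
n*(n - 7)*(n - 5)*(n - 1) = n^4 - 13*n^3 + 47*n^2 - 35*n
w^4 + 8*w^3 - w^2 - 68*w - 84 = (w - 3)*(w + 2)^2*(w + 7)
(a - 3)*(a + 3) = a^2 - 9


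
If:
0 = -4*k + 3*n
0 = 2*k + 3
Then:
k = -3/2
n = -2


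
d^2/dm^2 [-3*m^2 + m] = -6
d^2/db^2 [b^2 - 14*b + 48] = 2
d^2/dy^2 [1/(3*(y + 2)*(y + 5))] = 2*((y + 2)^2 + (y + 2)*(y + 5) + (y + 5)^2)/(3*(y + 2)^3*(y + 5)^3)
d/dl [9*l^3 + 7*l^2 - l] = 27*l^2 + 14*l - 1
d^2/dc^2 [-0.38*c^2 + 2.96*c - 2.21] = -0.760000000000000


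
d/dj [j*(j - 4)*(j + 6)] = 3*j^2 + 4*j - 24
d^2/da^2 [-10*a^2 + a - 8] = -20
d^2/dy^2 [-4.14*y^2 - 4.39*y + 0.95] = -8.28000000000000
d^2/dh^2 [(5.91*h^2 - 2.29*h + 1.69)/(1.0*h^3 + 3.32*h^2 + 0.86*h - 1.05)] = (11.82*h^6 - 13.7399999999998*h^5 - 55.8324*h^4 + 96.357544*h^3 + 215.247096*h^2 - 8.298912*h + 23.178338)/(1.0*h^9 + 9.96*h^8 + 35.6472*h^7 + 50.575568*h^6 + 9.740592*h^5 - 32.772144*h^4 - 14.044204*h^3 + 8.65116*h^2 + 2.84445*h - 1.157625)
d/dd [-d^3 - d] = -3*d^2 - 1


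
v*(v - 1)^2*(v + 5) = v^4 + 3*v^3 - 9*v^2 + 5*v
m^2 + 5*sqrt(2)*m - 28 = (m - 2*sqrt(2))*(m + 7*sqrt(2))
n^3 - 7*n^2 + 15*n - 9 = (n - 3)^2*(n - 1)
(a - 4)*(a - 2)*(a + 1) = a^3 - 5*a^2 + 2*a + 8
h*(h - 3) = h^2 - 3*h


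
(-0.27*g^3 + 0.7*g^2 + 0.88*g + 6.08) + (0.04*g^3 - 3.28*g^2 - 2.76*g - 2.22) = -0.23*g^3 - 2.58*g^2 - 1.88*g + 3.86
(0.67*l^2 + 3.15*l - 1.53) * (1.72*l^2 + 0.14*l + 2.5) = 1.1524*l^4 + 5.5118*l^3 - 0.5156*l^2 + 7.6608*l - 3.825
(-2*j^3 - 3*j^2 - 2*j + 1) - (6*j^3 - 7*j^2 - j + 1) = -8*j^3 + 4*j^2 - j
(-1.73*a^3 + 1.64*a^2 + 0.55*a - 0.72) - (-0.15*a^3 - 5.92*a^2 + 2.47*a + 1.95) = -1.58*a^3 + 7.56*a^2 - 1.92*a - 2.67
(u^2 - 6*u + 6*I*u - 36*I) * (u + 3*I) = u^3 - 6*u^2 + 9*I*u^2 - 18*u - 54*I*u + 108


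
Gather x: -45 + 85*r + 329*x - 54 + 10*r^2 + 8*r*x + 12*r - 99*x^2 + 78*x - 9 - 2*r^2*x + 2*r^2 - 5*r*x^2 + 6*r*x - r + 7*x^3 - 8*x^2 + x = 12*r^2 + 96*r + 7*x^3 + x^2*(-5*r - 107) + x*(-2*r^2 + 14*r + 408) - 108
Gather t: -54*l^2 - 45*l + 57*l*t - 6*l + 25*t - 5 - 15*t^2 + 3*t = -54*l^2 - 51*l - 15*t^2 + t*(57*l + 28) - 5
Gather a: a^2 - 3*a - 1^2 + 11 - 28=a^2 - 3*a - 18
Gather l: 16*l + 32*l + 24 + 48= 48*l + 72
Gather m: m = m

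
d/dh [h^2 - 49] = 2*h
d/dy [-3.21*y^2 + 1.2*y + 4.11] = 1.2 - 6.42*y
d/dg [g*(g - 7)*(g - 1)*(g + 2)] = 4*g^3 - 18*g^2 - 18*g + 14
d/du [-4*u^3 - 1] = -12*u^2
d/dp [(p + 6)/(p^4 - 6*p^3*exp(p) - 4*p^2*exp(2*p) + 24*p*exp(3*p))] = (p*(p^3 - 6*p^2*exp(p) - 4*p*exp(2*p) + 24*exp(3*p)) + 2*(p + 6)*(3*p^3*exp(p) - 2*p^3 + 4*p^2*exp(2*p) + 9*p^2*exp(p) - 36*p*exp(3*p) + 4*p*exp(2*p) - 12*exp(3*p)))/(p^2*(p^3 - 6*p^2*exp(p) - 4*p*exp(2*p) + 24*exp(3*p))^2)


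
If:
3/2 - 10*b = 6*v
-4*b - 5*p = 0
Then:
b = 3/20 - 3*v/5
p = 12*v/25 - 3/25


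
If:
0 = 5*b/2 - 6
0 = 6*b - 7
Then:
No Solution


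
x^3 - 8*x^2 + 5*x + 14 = (x - 7)*(x - 2)*(x + 1)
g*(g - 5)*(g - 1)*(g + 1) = g^4 - 5*g^3 - g^2 + 5*g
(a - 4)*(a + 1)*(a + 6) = a^3 + 3*a^2 - 22*a - 24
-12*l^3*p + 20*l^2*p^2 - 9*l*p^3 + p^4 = p*(-6*l + p)*(-2*l + p)*(-l + p)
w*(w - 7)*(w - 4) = w^3 - 11*w^2 + 28*w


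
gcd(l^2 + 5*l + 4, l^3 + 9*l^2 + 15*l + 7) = l + 1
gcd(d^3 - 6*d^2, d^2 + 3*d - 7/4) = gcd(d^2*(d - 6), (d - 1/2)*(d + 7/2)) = 1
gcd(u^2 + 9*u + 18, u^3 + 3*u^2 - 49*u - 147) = u + 3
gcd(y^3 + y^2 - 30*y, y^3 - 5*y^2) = y^2 - 5*y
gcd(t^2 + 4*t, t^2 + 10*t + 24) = t + 4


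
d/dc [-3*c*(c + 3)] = -6*c - 9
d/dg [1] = 0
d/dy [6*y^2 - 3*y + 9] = 12*y - 3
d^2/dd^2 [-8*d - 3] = 0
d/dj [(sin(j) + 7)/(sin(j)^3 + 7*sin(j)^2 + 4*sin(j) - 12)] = -2*(sin(j)^3 + 14*sin(j)^2 + 49*sin(j) + 20)*cos(j)/(sin(j)^3 + 7*sin(j)^2 + 4*sin(j) - 12)^2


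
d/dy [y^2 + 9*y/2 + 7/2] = 2*y + 9/2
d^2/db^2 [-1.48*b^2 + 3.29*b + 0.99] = -2.96000000000000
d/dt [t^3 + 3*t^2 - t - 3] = 3*t^2 + 6*t - 1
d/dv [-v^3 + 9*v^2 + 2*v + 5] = -3*v^2 + 18*v + 2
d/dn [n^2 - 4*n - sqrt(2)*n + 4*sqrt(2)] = 2*n - 4 - sqrt(2)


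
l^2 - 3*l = l*(l - 3)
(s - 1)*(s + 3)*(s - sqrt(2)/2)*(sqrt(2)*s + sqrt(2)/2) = sqrt(2)*s^4 - s^3 + 5*sqrt(2)*s^3/2 - 2*sqrt(2)*s^2 - 5*s^2/2 - 3*sqrt(2)*s/2 + 2*s + 3/2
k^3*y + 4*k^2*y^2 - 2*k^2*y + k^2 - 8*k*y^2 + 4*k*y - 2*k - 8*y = (k - 2)*(k + 4*y)*(k*y + 1)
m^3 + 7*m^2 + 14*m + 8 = (m + 1)*(m + 2)*(m + 4)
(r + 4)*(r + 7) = r^2 + 11*r + 28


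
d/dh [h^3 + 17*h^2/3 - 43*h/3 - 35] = 3*h^2 + 34*h/3 - 43/3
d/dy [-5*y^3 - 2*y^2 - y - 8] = -15*y^2 - 4*y - 1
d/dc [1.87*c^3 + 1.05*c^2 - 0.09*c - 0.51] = 5.61*c^2 + 2.1*c - 0.09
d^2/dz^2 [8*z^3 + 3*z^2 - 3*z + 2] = 48*z + 6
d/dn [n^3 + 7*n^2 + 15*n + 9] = 3*n^2 + 14*n + 15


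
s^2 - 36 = (s - 6)*(s + 6)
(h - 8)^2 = h^2 - 16*h + 64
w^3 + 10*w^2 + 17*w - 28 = (w - 1)*(w + 4)*(w + 7)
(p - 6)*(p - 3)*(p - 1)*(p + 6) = p^4 - 4*p^3 - 33*p^2 + 144*p - 108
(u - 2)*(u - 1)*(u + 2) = u^3 - u^2 - 4*u + 4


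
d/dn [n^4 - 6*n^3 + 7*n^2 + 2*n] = 4*n^3 - 18*n^2 + 14*n + 2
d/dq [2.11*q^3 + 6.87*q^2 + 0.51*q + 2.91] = 6.33*q^2 + 13.74*q + 0.51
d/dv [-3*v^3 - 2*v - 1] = -9*v^2 - 2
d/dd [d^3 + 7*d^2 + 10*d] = 3*d^2 + 14*d + 10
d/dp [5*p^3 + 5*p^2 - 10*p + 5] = 15*p^2 + 10*p - 10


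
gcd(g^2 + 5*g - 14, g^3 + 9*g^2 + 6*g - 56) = g^2 + 5*g - 14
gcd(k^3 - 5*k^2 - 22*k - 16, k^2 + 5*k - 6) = 1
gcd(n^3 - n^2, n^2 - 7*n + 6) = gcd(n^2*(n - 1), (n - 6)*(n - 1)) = n - 1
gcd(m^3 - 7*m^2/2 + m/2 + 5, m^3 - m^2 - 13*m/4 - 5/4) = m^2 - 3*m/2 - 5/2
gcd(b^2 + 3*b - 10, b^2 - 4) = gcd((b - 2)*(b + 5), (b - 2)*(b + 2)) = b - 2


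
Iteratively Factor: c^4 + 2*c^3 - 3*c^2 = (c)*(c^3 + 2*c^2 - 3*c) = c^2*(c^2 + 2*c - 3) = c^2*(c + 3)*(c - 1)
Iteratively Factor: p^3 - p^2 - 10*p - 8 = (p + 1)*(p^2 - 2*p - 8) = (p - 4)*(p + 1)*(p + 2)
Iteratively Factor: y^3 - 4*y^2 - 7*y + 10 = (y - 1)*(y^2 - 3*y - 10) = (y - 1)*(y + 2)*(y - 5)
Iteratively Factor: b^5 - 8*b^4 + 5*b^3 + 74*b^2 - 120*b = (b - 4)*(b^4 - 4*b^3 - 11*b^2 + 30*b) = (b - 4)*(b + 3)*(b^3 - 7*b^2 + 10*b) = b*(b - 4)*(b + 3)*(b^2 - 7*b + 10) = b*(b - 4)*(b - 2)*(b + 3)*(b - 5)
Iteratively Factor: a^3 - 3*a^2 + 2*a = (a)*(a^2 - 3*a + 2) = a*(a - 2)*(a - 1)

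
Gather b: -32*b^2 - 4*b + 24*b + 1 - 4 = -32*b^2 + 20*b - 3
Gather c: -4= -4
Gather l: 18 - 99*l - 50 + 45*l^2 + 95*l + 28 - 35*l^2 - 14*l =10*l^2 - 18*l - 4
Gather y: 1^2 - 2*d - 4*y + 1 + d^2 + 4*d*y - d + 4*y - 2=d^2 + 4*d*y - 3*d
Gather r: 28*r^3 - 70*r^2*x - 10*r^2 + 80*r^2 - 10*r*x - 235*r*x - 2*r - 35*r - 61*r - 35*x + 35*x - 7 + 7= 28*r^3 + r^2*(70 - 70*x) + r*(-245*x - 98)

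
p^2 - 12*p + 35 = (p - 7)*(p - 5)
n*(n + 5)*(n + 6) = n^3 + 11*n^2 + 30*n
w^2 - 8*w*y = w*(w - 8*y)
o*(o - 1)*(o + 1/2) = o^3 - o^2/2 - o/2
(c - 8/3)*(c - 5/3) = c^2 - 13*c/3 + 40/9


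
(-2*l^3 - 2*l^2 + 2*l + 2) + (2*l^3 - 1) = -2*l^2 + 2*l + 1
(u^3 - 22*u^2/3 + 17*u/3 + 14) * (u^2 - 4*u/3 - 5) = u^5 - 26*u^4/3 + 94*u^3/9 + 388*u^2/9 - 47*u - 70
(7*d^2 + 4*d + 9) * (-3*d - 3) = -21*d^3 - 33*d^2 - 39*d - 27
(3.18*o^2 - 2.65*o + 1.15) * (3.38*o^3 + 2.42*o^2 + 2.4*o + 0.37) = 10.7484*o^5 - 1.2614*o^4 + 5.106*o^3 - 2.4004*o^2 + 1.7795*o + 0.4255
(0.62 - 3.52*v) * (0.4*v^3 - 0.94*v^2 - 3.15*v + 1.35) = -1.408*v^4 + 3.5568*v^3 + 10.5052*v^2 - 6.705*v + 0.837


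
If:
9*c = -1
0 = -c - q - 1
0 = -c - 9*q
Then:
No Solution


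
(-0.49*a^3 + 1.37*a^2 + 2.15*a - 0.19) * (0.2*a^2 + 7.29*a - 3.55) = -0.098*a^5 - 3.2981*a^4 + 12.1568*a^3 + 10.772*a^2 - 9.0176*a + 0.6745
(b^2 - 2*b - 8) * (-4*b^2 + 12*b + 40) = -4*b^4 + 20*b^3 + 48*b^2 - 176*b - 320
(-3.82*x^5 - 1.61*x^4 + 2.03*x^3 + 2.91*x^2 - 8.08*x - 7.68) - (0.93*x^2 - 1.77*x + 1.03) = -3.82*x^5 - 1.61*x^4 + 2.03*x^3 + 1.98*x^2 - 6.31*x - 8.71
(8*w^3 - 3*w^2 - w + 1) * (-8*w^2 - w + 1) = -64*w^5 + 16*w^4 + 19*w^3 - 10*w^2 - 2*w + 1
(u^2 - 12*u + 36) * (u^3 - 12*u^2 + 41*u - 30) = u^5 - 24*u^4 + 221*u^3 - 954*u^2 + 1836*u - 1080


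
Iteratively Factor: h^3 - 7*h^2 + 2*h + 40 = (h - 4)*(h^2 - 3*h - 10) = (h - 5)*(h - 4)*(h + 2)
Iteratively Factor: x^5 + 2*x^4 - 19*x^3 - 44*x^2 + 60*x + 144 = (x + 2)*(x^4 - 19*x^2 - 6*x + 72) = (x - 2)*(x + 2)*(x^3 + 2*x^2 - 15*x - 36) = (x - 2)*(x + 2)*(x + 3)*(x^2 - x - 12) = (x - 2)*(x + 2)*(x + 3)^2*(x - 4)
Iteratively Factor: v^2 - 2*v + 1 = (v - 1)*(v - 1)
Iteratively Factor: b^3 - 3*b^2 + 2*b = (b - 1)*(b^2 - 2*b) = b*(b - 1)*(b - 2)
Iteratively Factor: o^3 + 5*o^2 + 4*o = (o + 1)*(o^2 + 4*o) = o*(o + 1)*(o + 4)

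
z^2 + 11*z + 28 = (z + 4)*(z + 7)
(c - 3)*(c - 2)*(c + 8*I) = c^3 - 5*c^2 + 8*I*c^2 + 6*c - 40*I*c + 48*I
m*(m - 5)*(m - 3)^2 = m^4 - 11*m^3 + 39*m^2 - 45*m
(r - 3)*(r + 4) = r^2 + r - 12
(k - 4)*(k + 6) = k^2 + 2*k - 24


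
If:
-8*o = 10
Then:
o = -5/4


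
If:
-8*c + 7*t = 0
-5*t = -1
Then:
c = 7/40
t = 1/5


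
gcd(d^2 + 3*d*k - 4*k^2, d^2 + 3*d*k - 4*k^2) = d^2 + 3*d*k - 4*k^2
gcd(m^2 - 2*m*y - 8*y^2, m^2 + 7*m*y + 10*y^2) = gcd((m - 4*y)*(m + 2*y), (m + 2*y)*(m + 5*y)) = m + 2*y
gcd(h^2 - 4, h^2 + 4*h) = 1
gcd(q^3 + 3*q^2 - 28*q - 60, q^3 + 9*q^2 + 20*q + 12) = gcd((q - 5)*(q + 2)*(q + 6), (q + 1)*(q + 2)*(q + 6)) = q^2 + 8*q + 12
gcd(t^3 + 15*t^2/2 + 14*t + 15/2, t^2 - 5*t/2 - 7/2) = t + 1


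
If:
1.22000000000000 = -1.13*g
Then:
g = -1.08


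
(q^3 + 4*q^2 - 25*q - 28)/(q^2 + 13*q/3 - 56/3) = 3*(q^2 - 3*q - 4)/(3*q - 8)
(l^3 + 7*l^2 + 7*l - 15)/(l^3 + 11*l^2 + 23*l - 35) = (l + 3)/(l + 7)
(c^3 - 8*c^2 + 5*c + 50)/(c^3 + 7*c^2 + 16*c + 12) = (c^2 - 10*c + 25)/(c^2 + 5*c + 6)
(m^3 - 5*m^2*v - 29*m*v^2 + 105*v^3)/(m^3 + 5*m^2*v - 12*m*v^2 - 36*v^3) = (m^2 - 2*m*v - 35*v^2)/(m^2 + 8*m*v + 12*v^2)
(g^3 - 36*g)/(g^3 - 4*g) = (g^2 - 36)/(g^2 - 4)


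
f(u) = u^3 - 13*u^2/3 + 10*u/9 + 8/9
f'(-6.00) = 161.11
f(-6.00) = -377.78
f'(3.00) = 2.11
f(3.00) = -7.78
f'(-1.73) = 25.08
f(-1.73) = -19.18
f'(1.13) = -4.85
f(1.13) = -1.95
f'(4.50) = 22.86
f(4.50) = 9.26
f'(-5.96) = 159.33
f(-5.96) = -371.37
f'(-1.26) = 16.79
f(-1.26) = -9.39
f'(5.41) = 42.03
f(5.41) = 38.41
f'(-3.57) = 70.29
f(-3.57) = -103.80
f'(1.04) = -4.66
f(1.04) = -1.52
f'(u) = 3*u^2 - 26*u/3 + 10/9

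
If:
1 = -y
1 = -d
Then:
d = -1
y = -1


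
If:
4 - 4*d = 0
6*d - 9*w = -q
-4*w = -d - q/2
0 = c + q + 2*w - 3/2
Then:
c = -73/2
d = 1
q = 30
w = 4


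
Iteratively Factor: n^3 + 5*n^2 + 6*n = (n)*(n^2 + 5*n + 6) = n*(n + 2)*(n + 3)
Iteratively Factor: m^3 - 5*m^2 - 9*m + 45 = (m - 5)*(m^2 - 9) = (m - 5)*(m - 3)*(m + 3)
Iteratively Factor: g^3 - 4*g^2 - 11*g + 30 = (g - 2)*(g^2 - 2*g - 15) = (g - 5)*(g - 2)*(g + 3)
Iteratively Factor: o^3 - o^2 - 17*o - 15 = (o + 3)*(o^2 - 4*o - 5) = (o - 5)*(o + 3)*(o + 1)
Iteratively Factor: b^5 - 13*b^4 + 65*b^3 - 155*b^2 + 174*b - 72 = (b - 3)*(b^4 - 10*b^3 + 35*b^2 - 50*b + 24) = (b - 3)*(b - 1)*(b^3 - 9*b^2 + 26*b - 24) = (b - 3)^2*(b - 1)*(b^2 - 6*b + 8) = (b - 3)^2*(b - 2)*(b - 1)*(b - 4)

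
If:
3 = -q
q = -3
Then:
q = -3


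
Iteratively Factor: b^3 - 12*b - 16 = (b - 4)*(b^2 + 4*b + 4) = (b - 4)*(b + 2)*(b + 2)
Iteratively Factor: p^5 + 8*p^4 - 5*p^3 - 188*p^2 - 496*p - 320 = (p + 4)*(p^4 + 4*p^3 - 21*p^2 - 104*p - 80) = (p + 4)^2*(p^3 - 21*p - 20) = (p + 1)*(p + 4)^2*(p^2 - p - 20) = (p + 1)*(p + 4)^3*(p - 5)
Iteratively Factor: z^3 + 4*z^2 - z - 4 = (z - 1)*(z^2 + 5*z + 4) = (z - 1)*(z + 4)*(z + 1)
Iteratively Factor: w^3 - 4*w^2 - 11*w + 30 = (w + 3)*(w^2 - 7*w + 10) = (w - 2)*(w + 3)*(w - 5)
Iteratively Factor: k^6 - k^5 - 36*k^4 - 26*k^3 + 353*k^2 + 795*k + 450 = (k - 5)*(k^5 + 4*k^4 - 16*k^3 - 106*k^2 - 177*k - 90) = (k - 5)*(k + 1)*(k^4 + 3*k^3 - 19*k^2 - 87*k - 90) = (k - 5)*(k + 1)*(k + 3)*(k^3 - 19*k - 30) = (k - 5)*(k + 1)*(k + 2)*(k + 3)*(k^2 - 2*k - 15) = (k - 5)*(k + 1)*(k + 2)*(k + 3)^2*(k - 5)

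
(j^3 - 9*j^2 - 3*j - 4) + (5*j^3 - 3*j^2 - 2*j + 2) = 6*j^3 - 12*j^2 - 5*j - 2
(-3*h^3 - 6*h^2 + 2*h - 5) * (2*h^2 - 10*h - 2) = -6*h^5 + 18*h^4 + 70*h^3 - 18*h^2 + 46*h + 10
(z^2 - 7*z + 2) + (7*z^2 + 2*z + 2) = 8*z^2 - 5*z + 4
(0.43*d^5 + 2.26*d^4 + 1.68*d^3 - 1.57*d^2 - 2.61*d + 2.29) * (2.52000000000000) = 1.0836*d^5 + 5.6952*d^4 + 4.2336*d^3 - 3.9564*d^2 - 6.5772*d + 5.7708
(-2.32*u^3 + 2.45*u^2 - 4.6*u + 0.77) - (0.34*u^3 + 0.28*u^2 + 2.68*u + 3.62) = -2.66*u^3 + 2.17*u^2 - 7.28*u - 2.85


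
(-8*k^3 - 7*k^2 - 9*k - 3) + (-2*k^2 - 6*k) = -8*k^3 - 9*k^2 - 15*k - 3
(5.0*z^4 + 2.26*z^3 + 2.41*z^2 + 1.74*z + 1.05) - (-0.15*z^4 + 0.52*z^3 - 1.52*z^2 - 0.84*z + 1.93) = 5.15*z^4 + 1.74*z^3 + 3.93*z^2 + 2.58*z - 0.88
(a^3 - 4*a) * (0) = 0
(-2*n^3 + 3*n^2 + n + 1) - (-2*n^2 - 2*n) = -2*n^3 + 5*n^2 + 3*n + 1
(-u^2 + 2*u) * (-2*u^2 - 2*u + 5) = 2*u^4 - 2*u^3 - 9*u^2 + 10*u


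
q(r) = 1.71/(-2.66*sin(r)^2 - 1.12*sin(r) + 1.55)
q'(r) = 1.71*(5.32*sin(r)*cos(r) + 1.12*cos(r))/(-2.66*sin(r)^2 - 1.12*sin(r) + 1.55)^2 = (9.0972*sin(r) + 1.9152)*cos(r)/(2.66*sin(r)^2 + 1.12*sin(r) - 1.55)^2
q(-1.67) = 55.91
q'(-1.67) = 755.64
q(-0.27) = 1.03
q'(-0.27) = -0.18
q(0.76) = -3.53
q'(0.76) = 25.31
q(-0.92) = 2.26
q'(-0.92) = -5.62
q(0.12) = 1.24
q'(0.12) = 1.57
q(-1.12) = 4.24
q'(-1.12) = -16.83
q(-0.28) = 1.03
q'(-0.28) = -0.21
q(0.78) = -3.09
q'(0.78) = 19.30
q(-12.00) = 9.33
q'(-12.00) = 170.89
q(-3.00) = 1.03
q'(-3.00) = -0.23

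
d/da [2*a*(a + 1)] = 4*a + 2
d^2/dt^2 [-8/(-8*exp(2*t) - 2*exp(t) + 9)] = 16*(4*(8*exp(t) + 1)^2*exp(t) - (16*exp(t) + 1)*(8*exp(2*t) + 2*exp(t) - 9))*exp(t)/(8*exp(2*t) + 2*exp(t) - 9)^3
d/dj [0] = 0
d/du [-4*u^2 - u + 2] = -8*u - 1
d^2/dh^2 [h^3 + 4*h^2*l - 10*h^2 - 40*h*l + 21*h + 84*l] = 6*h + 8*l - 20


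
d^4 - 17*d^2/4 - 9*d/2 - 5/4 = (d - 5/2)*(d + 1/2)*(d + 1)^2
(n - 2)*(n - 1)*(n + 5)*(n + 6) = n^4 + 8*n^3 - n^2 - 68*n + 60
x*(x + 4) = x^2 + 4*x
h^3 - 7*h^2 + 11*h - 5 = (h - 5)*(h - 1)^2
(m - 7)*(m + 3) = m^2 - 4*m - 21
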